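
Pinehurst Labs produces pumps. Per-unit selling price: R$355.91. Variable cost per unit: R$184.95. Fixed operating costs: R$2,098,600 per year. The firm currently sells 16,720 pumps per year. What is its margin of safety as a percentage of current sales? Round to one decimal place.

26.6%

Contribution margin per unit = R$355.91 − R$184.95 = R$170.96. Break-even units = R$2,098,600 ÷ R$170.96 = 12,275.39; break-even revenue = 12,275.39 × R$355.91 = R$4,368,932.65.
Actual sales revenue = 16,720 × R$355.91 = R$5,950,815.20.
Margin of safety = (R$5,950,815.20 − R$4,368,932.65) ÷ R$5,950,815.20 = 26.6%.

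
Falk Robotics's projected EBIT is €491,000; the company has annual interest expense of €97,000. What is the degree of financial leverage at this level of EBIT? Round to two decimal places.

1.25

Interest = €97,000.00.
DFL = EBIT ÷ (EBIT − I) = €491,000 ÷ (€491,000 − €97,000.00) = €491,000 ÷ €394,000.00 = 1.2462.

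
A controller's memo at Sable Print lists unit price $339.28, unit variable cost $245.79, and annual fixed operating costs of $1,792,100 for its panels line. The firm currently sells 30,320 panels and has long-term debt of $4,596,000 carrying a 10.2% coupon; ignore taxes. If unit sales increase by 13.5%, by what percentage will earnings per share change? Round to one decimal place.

Total contribution margin = 30,320 × $93.49 = $2,834,616.80.
EBIT = $2,834,616.80 − $1,792,100 = $1,042,516.80.
Interest = $468,792.00, so EBIT − I = $573,724.80.
DCL = total CM / (EBIT − I) = $2,834,616.80 / $573,724.80 = 4.9407.
%ΔEPS = DCL × %ΔSales = 4.9407 × +13.5% = +66.7%.

+66.7%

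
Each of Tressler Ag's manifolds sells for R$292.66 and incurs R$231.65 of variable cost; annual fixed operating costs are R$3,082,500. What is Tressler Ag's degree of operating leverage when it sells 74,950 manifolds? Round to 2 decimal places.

3.07

Total contribution margin = 74,950 × R$61.01 = R$4,572,699.50.
EBIT = R$4,572,699.50 − R$3,082,500 = R$1,490,199.50.
DOL = contribution ÷ EBIT = R$4,572,699.50 ÷ R$1,490,199.50 = 3.0685.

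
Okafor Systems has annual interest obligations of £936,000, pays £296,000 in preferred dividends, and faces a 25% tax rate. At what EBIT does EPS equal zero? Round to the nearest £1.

Preferred dividends are paid after tax, so their pre-tax equivalent is £296,000 ÷ (1 − 0.25) = £394,666.67.
Financial break-even EBIT = interest + D_p ÷ (1 − t) = £936,000 + £394,666.67 = £1,330,666.67.

£1,330,667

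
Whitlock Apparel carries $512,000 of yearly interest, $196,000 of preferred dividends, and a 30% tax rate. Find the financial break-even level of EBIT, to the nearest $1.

$792,000

Preferred dividends are paid after tax, so their pre-tax equivalent is $196,000 ÷ (1 − 0.30) = $280,000.00.
Financial break-even EBIT = interest + D_p ÷ (1 − t) = $512,000 + $280,000.00 = $792,000.00.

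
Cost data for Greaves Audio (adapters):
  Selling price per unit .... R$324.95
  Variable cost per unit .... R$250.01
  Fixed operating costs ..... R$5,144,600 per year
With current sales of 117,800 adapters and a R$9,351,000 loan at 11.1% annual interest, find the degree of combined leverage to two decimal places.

At 117,800 units, contribution = 117,800 × R$74.94 = R$8,827,932.00.
Subtracting fixed costs: EBIT = R$8,827,932.00 − R$5,144,600 = R$3,683,332.00. Interest = R$1,037,961.00.
DOL = R$8,827,932.00 ÷ R$3,683,332.00 = 2.3967; DFL = R$3,683,332.00 ÷ R$2,645,371.00 = 1.3924.
Combined leverage = 2.3967 × 1.3924 = 3.3372.

3.34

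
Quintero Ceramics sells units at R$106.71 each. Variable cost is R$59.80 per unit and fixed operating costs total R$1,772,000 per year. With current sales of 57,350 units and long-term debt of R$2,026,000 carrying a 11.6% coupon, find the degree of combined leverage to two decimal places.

3.94

Contribution at this volume is 57,350 × R$46.91 = R$2,690,288.50.
Operating income = contribution − fixed costs = R$2,690,288.50 − R$1,772,000 = R$918,288.50. Interest = R$235,016.00, so EBIT − I = R$683,272.50.
Degree of total leverage = total CM / (EBIT − interest) = R$2,690,288.50 / R$683,272.50 = 3.9374.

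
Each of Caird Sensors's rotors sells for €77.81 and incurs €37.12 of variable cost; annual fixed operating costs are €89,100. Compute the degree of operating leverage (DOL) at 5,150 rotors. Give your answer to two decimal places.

At 5,150 units, contribution = 5,150 × €40.69 = €209,553.50.
Subtracting fixed costs: EBIT = €209,553.50 − €89,100 = €120,453.50.
DOL = contribution ÷ EBIT = €209,553.50 ÷ €120,453.50 = 1.7397.

1.74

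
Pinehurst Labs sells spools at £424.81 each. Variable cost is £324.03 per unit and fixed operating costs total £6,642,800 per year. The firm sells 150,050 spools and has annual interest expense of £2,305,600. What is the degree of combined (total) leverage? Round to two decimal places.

2.45

At 150,050 units, contribution = 150,050 × £100.78 = £15,122,039.00.
Operating income = contribution − fixed costs = £15,122,039.00 − £6,642,800 = £8,479,239.00. Interest = £2,305,600.00, so EBIT − I = £6,173,639.00.
DCL = contribution ÷ (EBIT − I) = £15,122,039.00 ÷ £6,173,639.00 = 2.4495.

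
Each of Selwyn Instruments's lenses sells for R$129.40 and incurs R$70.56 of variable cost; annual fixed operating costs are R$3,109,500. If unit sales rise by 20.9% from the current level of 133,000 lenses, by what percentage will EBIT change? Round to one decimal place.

At 133,000 units, contribution = 133,000 × R$58.84 = R$7,825,720.00.
EBIT = R$7,825,720.00 − R$3,109,500 = R$4,716,220.00.
So DOL = total CM / EBIT = R$7,825,720.00 / R$4,716,220.00 = 1.6593.
So EBIT moves 1.6593 × (+20.9%) = +34.7%.

+34.7%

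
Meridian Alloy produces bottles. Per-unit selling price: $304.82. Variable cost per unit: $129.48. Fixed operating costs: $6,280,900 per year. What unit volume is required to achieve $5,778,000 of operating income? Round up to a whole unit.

Contribution margin per unit = $304.82 − $129.48 = $175.34.
Need Q such that Q × $175.34 − $6,280,900 = $5,778,000, i.e. Q = $12,058,900 / $175.34 = 68,774.38 → 68,775.

68,775 bottles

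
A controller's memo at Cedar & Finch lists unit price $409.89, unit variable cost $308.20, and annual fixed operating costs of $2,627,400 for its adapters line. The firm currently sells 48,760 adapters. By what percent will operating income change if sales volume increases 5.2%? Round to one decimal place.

+11.1%

Total contribution margin = 48,760 × $101.69 = $4,958,404.40.
EBIT = $4,958,404.40 − $2,627,400 = $2,331,004.40.
Degree of operating leverage = $4,958,404.40 / $2,331,004.40 = 2.1272.
%ΔEBIT = DOL × %ΔSales = 2.1272 × +5.2% = +11.1%.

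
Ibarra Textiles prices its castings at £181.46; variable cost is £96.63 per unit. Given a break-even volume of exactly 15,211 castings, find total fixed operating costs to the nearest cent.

£1,290,349.13

Unit CM = price − variable cost = £181.46 − £96.63 = £84.83.
Since BE = FC / CM, FC = 15,211 × £84.83 = £1,290,349.13.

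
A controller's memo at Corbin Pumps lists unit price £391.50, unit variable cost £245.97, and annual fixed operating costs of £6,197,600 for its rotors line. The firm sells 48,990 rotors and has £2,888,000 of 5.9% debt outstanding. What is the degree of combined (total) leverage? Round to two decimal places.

9.36

Total contribution margin = 48,990 × £145.53 = £7,129,514.70.
Operating income = contribution − fixed costs = £7,129,514.70 − £6,197,600 = £931,914.70. Interest = £170,392.00.
DOL = £7,129,514.70 ÷ £931,914.70 = 7.6504; DFL = £931,914.70 ÷ £761,522.70 = 1.2238.
Combined leverage = 7.6504 × 1.2238 = 9.3626.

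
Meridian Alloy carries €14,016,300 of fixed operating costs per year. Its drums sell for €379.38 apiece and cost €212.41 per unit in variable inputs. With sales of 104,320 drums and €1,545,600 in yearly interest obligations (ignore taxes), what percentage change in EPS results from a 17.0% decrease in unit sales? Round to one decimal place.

Total contribution margin = 104,320 × €166.97 = €17,418,310.40.
EBIT = €17,418,310.40 − €14,016,300 = €3,402,010.40.
After interest of €1,545,600.00, pre-tax earnings = €1,856,410.40.
DCL = total CM / (EBIT − I) = €17,418,310.40 / €1,856,410.40 = 9.3828.
EPS therefore changes by 9.3828 × (-17.0%) = -159.5%.

-159.5%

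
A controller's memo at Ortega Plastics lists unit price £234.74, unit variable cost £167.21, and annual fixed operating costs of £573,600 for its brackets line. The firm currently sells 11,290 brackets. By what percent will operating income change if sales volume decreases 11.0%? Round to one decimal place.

-44.4%

Total contribution margin = 11,290 × £67.53 = £762,413.70.
Operating income = contribution − fixed costs = £762,413.70 − £573,600 = £188,813.70.
DOL = contribution ÷ EBIT = £762,413.70 ÷ £188,813.70 = 4.0379.
%ΔEBIT = DOL × %ΔSales = 4.0379 × -11.0% = -44.4%.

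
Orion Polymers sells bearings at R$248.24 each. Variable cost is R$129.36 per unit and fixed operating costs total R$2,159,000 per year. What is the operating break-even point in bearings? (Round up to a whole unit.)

Contribution margin per unit = R$248.24 − R$129.36 = R$118.88.
Break-even volume = fixed costs ÷ CM per unit = R$2,159,000 ÷ R$118.88 = 18,161.17, so 18,162 bearings.

18,162 bearings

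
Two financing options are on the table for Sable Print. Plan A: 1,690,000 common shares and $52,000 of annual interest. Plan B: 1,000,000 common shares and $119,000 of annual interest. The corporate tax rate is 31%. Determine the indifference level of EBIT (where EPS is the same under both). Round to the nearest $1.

Set EPS_A = EPS_B: (EBIT − $52,000)(1 − 0.31) ÷ 1,690,000 = (EBIT − $119,000)(1 − 0.31) ÷ 1,000,000.
Cancelling (1 − t) and cross-multiplying: 1,000,000·(EBIT − 52,000) = 1,690,000·(EBIT − 119,000).
EBIT × (1,690,000 − 1,000,000) = 119,000 × 1,690,000 − 52,000 × 1,000,000 = 149,110,000,000, so EBIT = 149,110,000,000 ÷ 690,000 = 216,101.45.

$216,101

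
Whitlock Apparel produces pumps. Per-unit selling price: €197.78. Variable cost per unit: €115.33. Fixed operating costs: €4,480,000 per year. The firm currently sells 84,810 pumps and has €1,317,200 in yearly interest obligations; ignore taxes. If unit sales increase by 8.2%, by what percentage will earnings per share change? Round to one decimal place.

Total contribution margin = 84,810 × €82.45 = €6,992,584.50.
EBIT = €6,992,584.50 − €4,480,000 = €2,512,584.50.
Interest = €1,317,200.00, so EBIT − I = €1,195,384.50.
Degree of combined leverage = contribution ÷ (EBIT − I) = €6,992,584.50 ÷ €1,195,384.50 = 5.8497.
%ΔEPS = DCL × %ΔSales = 5.8497 × +8.2% = +48.0%.

+48.0%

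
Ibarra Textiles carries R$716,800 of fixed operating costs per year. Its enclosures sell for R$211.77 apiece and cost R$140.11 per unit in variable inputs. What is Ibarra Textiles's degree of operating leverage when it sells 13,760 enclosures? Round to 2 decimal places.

3.66

Total contribution margin = 13,760 × R$71.66 = R$986,041.60.
EBIT = R$986,041.60 − R$716,800 = R$269,241.60.
DOL = contribution ÷ EBIT = R$986,041.60 ÷ R$269,241.60 = 3.6623.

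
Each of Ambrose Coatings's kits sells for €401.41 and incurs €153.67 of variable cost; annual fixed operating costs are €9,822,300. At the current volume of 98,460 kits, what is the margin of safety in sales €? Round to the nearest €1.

Contribution margin per unit = €401.41 − €153.67 = €247.74. Break-even units = €9,822,300 ÷ €247.74 = 39,647.61; break-even revenue = 39,647.61 × €401.41 = €15,914,948.91.
Current sales = 98,460 × €401.41 = €39,522,828.60.
Margin of safety = €39,522,828.60 − €15,914,948.91 = €23,607,880.

€23,607,880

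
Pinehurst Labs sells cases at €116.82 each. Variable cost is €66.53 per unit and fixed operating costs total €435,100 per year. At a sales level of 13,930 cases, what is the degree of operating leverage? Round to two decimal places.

2.64

At 13,930 units, contribution = 13,930 × €50.29 = €700,539.70.
Operating income = contribution − fixed costs = €700,539.70 − €435,100 = €265,439.70.
So DOL = total CM / EBIT = €700,539.70 / €265,439.70 = 2.6392.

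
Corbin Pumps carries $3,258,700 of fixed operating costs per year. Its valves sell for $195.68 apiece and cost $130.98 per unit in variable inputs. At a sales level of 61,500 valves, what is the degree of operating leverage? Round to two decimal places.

5.52

At 61,500 units, contribution = 61,500 × $64.70 = $3,979,050.00.
Operating income = contribution − fixed costs = $3,979,050.00 − $3,258,700 = $720,350.00.
DOL = contribution ÷ EBIT = $3,979,050.00 ÷ $720,350.00 = 5.5238.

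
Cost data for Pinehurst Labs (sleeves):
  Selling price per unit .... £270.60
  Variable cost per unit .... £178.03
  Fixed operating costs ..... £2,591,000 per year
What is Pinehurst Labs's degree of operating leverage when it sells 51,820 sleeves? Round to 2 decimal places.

At 51,820 units, contribution = 51,820 × £92.57 = £4,796,977.40.
EBIT = £4,796,977.40 − £2,591,000 = £2,205,977.40.
DOL = contribution ÷ EBIT = £4,796,977.40 ÷ £2,205,977.40 = 2.1745.

2.17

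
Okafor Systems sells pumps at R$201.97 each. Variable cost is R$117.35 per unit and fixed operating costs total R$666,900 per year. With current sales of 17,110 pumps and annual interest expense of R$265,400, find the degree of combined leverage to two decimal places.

At 17,110 units, contribution = 17,110 × R$84.62 = R$1,447,848.20.
Subtracting fixed costs: EBIT = R$1,447,848.20 − R$666,900 = R$780,948.20. Interest = R$265,400.00, so EBIT − I = R$515,548.20.
DCL = contribution ÷ (EBIT − I) = R$1,447,848.20 ÷ R$515,548.20 = 2.8084.

2.81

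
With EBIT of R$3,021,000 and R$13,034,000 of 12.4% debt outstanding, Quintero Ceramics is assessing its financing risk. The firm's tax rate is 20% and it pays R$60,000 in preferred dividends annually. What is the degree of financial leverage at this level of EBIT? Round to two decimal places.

Interest = R$1,616,216.00.
Pre-tax preferred-dividend burden = R$60,000 ÷ (1 − 0.20) = R$75,000.00.
DFL = EBIT ÷ [EBIT − I − D_p/(1−t)] = R$3,021,000 ÷ [R$3,021,000 − R$1,616,216.00 − R$75,000.00] = R$3,021,000 ÷ R$1,329,784.00 = 2.2718.

2.27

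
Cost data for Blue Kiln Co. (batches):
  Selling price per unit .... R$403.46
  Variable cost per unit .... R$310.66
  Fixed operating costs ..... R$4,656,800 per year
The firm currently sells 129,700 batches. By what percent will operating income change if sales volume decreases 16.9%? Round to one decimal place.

Contribution at this volume is 129,700 × R$92.80 = R$12,036,160.00.
EBIT = R$12,036,160.00 − R$4,656,800 = R$7,379,360.00.
So DOL = total CM / EBIT = R$12,036,160.00 / R$7,379,360.00 = 1.6311.
Operating income changes by 1.6311 × -16.9% = -27.6%.

-27.6%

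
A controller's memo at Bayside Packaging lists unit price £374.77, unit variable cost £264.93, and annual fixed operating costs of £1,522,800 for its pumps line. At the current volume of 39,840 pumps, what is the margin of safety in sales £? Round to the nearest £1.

£9,735,100

Unit CM = price − variable cost = £374.77 − £264.93 = £109.84. Break-even units = £1,522,800 ÷ £109.84 = 13,863.80; break-even revenue = 13,863.80 × £374.77 = £5,195,737.04.
Actual sales revenue = 39,840 × £374.77 = £14,930,836.80.
Margin of safety = £14,930,836.80 − £5,195,737.04 = £9,735,100.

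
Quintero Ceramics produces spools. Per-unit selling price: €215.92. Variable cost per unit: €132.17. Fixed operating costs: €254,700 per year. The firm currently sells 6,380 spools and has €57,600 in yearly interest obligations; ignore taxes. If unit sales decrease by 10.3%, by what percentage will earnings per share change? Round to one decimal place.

-24.8%

Contribution at this volume is 6,380 × €83.75 = €534,325.00.
EBIT = €534,325.00 − €254,700 = €279,625.00.
After interest of €57,600.00, pre-tax earnings = €222,025.00.
Degree of combined leverage = contribution ÷ (EBIT − I) = €534,325.00 ÷ €222,025.00 = 2.4066.
EPS therefore changes by 2.4066 × (-10.3%) = -24.8%.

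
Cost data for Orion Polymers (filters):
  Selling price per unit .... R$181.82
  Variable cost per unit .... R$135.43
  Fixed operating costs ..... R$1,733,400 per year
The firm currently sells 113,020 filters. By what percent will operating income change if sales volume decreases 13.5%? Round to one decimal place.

Total contribution margin = 113,020 × R$46.39 = R$5,242,997.80.
EBIT = R$5,242,997.80 − R$1,733,400 = R$3,509,597.80.
So DOL = total CM / EBIT = R$5,242,997.80 / R$3,509,597.80 = 1.4939.
So EBIT moves 1.4939 × (-13.5%) = -20.2%.

-20.2%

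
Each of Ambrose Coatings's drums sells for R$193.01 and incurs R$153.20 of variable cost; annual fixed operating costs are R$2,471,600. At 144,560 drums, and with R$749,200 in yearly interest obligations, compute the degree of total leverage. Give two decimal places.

2.27

At 144,560 units, contribution = 144,560 × R$39.81 = R$5,754,933.60.
Subtracting fixed costs: EBIT = R$5,754,933.60 − R$2,471,600 = R$3,283,333.60. Interest = R$749,200.00.
DOL = R$5,754,933.60 ÷ R$3,283,333.60 = 1.7528; DFL = R$3,283,333.60 ÷ R$2,534,133.60 = 1.2956.
Combined leverage = 1.7528 × 1.2956 = 2.2709.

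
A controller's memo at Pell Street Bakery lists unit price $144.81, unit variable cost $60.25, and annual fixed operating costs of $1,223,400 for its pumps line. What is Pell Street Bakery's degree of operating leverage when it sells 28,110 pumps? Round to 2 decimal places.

At 28,110 units, contribution = 28,110 × $84.56 = $2,376,981.60.
Subtracting fixed costs: EBIT = $2,376,981.60 − $1,223,400 = $1,153,581.60.
DOL = contribution ÷ EBIT = $2,376,981.60 ÷ $1,153,581.60 = 2.0605.

2.06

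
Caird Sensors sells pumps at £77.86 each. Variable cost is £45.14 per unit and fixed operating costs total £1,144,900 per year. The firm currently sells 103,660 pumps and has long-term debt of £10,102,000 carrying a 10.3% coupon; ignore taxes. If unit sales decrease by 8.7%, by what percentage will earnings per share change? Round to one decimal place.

Total contribution margin = 103,660 × £32.72 = £3,391,755.20.
Operating income = contribution − fixed costs = £3,391,755.20 − £1,144,900 = £2,246,855.20.
Interest = £1,040,506.00, so EBIT − I = £1,206,349.20.
Degree of combined leverage = contribution ÷ (EBIT − I) = £3,391,755.20 ÷ £1,206,349.20 = 2.8116.
EPS therefore changes by 2.8116 × (-8.7%) = -24.5%.

-24.5%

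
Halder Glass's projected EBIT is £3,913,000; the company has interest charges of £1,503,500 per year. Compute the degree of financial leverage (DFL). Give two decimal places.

Interest = £1,503,500.00.
Degree of financial leverage = EBIT / (EBIT − interest) = £3,913,000 / £2,409,500.00 = 1.6240.

1.62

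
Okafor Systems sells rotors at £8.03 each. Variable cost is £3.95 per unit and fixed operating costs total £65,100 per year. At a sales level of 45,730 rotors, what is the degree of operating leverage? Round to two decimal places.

1.54

At 45,730 units, contribution = 45,730 × £4.08 = £186,578.40.
Subtracting fixed costs: EBIT = £186,578.40 − £65,100 = £121,478.40.
DOL = contribution ÷ EBIT = £186,578.40 ÷ £121,478.40 = 1.5359.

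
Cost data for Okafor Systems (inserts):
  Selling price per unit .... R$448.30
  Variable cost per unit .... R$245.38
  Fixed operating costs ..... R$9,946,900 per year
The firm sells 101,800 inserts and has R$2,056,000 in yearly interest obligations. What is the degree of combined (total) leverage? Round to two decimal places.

2.39

Total contribution margin = 101,800 × R$202.92 = R$20,657,256.00.
Operating income = contribution − fixed costs = R$20,657,256.00 − R$9,946,900 = R$10,710,356.00. Interest = R$2,056,000.00, so EBIT − I = R$8,654,356.00.
DCL = contribution ÷ (EBIT − I) = R$20,657,256.00 ÷ R$8,654,356.00 = 2.3869.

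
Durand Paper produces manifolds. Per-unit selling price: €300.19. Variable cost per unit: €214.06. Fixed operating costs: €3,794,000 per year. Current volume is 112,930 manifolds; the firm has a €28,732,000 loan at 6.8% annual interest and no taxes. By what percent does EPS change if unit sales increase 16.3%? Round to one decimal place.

At 112,930 units, contribution = 112,930 × €86.13 = €9,726,660.90.
Subtracting fixed costs: EBIT = €9,726,660.90 − €3,794,000 = €5,932,660.90.
Interest = €1,953,776.00, so EBIT − I = €3,978,884.90.
DCL = total CM / (EBIT − I) = €9,726,660.90 / €3,978,884.90 = 2.4446.
%ΔEPS = DCL × %ΔSales = 2.4446 × +16.3% = +39.8%.

+39.8%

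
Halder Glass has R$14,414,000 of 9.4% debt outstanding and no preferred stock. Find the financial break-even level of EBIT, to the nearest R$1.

R$1,354,916

Annual interest = 9.4% × R$14,414,000 = R$1,354,916.00.
With no preferred dividends, EPS = 0 when EBIT exactly covers interest, so the financial break-even EBIT is R$1,354,916.00.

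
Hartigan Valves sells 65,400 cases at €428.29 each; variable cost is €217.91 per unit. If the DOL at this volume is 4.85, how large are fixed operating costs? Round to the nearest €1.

Contribution at this volume is 65,400 × €210.38 = €13,758,852.00.
DOL = contribution / EBIT, so EBIT = €13,758,852.00 / 4.85 = €2,836,876.70.
Fixed costs = CM − EBIT = €13,758,852.00 − €2,836,876.70 = €10,921,975.

€10,921,975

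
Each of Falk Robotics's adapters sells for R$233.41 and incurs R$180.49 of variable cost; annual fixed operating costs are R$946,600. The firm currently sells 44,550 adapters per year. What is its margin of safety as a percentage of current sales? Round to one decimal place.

Contribution margin per unit = R$233.41 − R$180.49 = R$52.92. Break-even units = R$946,600 ÷ R$52.92 = 17,887.38; break-even revenue = 17,887.38 × R$233.41 = R$4,175,092.71.
Current sales = 44,550 × R$233.41 = R$10,398,415.50.
Margin of safety = (R$10,398,415.50 − R$4,175,092.71) ÷ R$10,398,415.50 = 59.8%.

59.8%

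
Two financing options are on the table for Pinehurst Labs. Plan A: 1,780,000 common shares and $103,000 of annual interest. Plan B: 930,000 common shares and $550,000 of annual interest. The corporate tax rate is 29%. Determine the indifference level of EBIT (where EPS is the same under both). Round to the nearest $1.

$1,039,071

At indifference, (EBIT − 103,000)(1 − t)/1,780,000 = (EBIT − 550,000)(1 − t)/930,000.
The (1 − t) factor cancels: (EBIT − 103,000) × 930,000 = (EBIT − 550,000) × 1,780,000.
EBIT × (1,780,000 − 930,000) = 550,000 × 1,780,000 − 103,000 × 930,000 = 883,210,000,000, so EBIT = 883,210,000,000 ÷ 850,000 = 1,039,070.59.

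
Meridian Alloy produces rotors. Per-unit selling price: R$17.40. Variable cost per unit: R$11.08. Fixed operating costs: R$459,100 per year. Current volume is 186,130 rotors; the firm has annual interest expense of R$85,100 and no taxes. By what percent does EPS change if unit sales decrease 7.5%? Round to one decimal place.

Contribution at this volume is 186,130 × R$6.32 = R$1,176,341.60.
Subtracting fixed costs: EBIT = R$1,176,341.60 − R$459,100 = R$717,241.60.
Interest = R$85,100.00, so EBIT − I = R$632,141.60.
Degree of combined leverage = contribution ÷ (EBIT − I) = R$1,176,341.60 ÷ R$632,141.60 = 1.8609.
%ΔEPS = DCL × %ΔSales = 1.8609 × -7.5% = -14.0%.

-14.0%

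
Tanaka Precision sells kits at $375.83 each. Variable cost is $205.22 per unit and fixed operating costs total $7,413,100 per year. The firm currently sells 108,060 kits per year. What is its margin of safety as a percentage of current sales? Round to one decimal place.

59.8%

Unit CM = price − variable cost = $375.83 − $205.22 = $170.61. Break-even units = $7,413,100 ÷ $170.61 = 43,450.56; break-even revenue = 43,450.56 × $375.83 = $16,330,023.87.
Current sales = 108,060 × $375.83 = $40,612,189.80.
Margin of safety = ($40,612,189.80 − $16,330,023.87) ÷ $40,612,189.80 = 59.8%.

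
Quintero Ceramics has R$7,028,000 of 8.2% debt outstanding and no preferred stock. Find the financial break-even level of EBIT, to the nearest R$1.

R$576,296

Annual interest = 8.2% × R$7,028,000 = R$576,296.00.
With no preferred dividends, EPS = 0 when EBIT exactly covers interest, so the financial break-even EBIT is R$576,296.00.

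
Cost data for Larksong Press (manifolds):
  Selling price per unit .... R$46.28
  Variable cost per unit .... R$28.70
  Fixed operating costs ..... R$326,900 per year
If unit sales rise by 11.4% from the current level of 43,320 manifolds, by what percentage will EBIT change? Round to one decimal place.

+20.0%

Contribution at this volume is 43,320 × R$17.58 = R$761,565.60.
Subtracting fixed costs: EBIT = R$761,565.60 − R$326,900 = R$434,665.60.
So DOL = total CM / EBIT = R$761,565.60 / R$434,665.60 = 1.7521.
So EBIT moves 1.7521 × (+11.4%) = +20.0%.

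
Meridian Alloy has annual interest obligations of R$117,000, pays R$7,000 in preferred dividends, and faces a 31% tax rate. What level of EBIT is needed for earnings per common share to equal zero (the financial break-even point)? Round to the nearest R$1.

Preferred dividends are paid after tax, so their pre-tax equivalent is R$7,000 ÷ (1 − 0.31) = R$10,144.93.
EPS = 0 when EBIT covers interest plus the pre-tax preferred burden: R$117,000 + R$10,144.93 = R$127,144.93.

R$127,145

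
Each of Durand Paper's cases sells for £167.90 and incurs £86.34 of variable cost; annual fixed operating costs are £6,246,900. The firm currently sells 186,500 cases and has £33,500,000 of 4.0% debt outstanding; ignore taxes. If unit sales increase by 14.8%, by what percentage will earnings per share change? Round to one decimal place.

Contribution at this volume is 186,500 × £81.56 = £15,210,940.00.
EBIT = £15,210,940.00 − £6,246,900 = £8,964,040.00.
After interest of £1,340,000.00, pre-tax earnings = £7,624,040.00.
Degree of combined leverage = contribution ÷ (EBIT − I) = £15,210,940.00 ÷ £7,624,040.00 = 1.9951.
%ΔEPS = DCL × %ΔSales = 1.9951 × +14.8% = +29.5%.

+29.5%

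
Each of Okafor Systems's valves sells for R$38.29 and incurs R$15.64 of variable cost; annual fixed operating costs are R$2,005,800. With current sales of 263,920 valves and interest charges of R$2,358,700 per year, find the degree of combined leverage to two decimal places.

3.71

Total contribution margin = 263,920 × R$22.65 = R$5,977,788.00.
EBIT = R$5,977,788.00 − R$2,005,800 = R$3,971,988.00. Interest = R$2,358,700.00.
DOL = R$5,977,788.00 ÷ R$3,971,988.00 = 1.5050; DFL = R$3,971,988.00 ÷ R$1,613,288.00 = 2.4620.
Combined leverage = 1.5050 × 2.4620 = 3.7053.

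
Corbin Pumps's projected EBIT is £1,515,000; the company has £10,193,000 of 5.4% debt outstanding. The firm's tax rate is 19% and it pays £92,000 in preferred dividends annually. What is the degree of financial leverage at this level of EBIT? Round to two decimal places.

1.78

Interest = £550,422.00.
Pre-tax preferred-dividend burden = £92,000 ÷ (1 − 0.19) = £113,580.25.
DFL = EBIT ÷ [EBIT − I − D_p/(1−t)] = £1,515,000 ÷ [£1,515,000 − £550,422.00 − £113,580.25] = £1,515,000 ÷ £850,997.75 = 1.7803.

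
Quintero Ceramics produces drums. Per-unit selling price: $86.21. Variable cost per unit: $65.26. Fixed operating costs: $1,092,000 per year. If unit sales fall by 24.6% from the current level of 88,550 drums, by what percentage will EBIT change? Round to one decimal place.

Contribution at this volume is 88,550 × $20.95 = $1,855,122.50.
Operating income = contribution − fixed costs = $1,855,122.50 − $1,092,000 = $763,122.50.
DOL = contribution ÷ EBIT = $1,855,122.50 ÷ $763,122.50 = 2.4310.
Operating income changes by 2.4310 × -24.6% = -59.8%.

-59.8%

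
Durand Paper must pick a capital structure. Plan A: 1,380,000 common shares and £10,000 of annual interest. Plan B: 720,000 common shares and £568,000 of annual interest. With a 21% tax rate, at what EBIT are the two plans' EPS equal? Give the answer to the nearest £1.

£1,176,727

Set EPS_A = EPS_B: (EBIT − £10,000)(1 − 0.21) ÷ 1,380,000 = (EBIT − £568,000)(1 − 0.21) ÷ 720,000.
Cancelling (1 − t) and cross-multiplying: 720,000·(EBIT − 10,000) = 1,380,000·(EBIT − 568,000).
Solving, EBIT = (568,000·1,380,000 − 10,000·720,000) / (1,380,000 − 720,000) = 776,640,000,000 / 660,000 = 1,176,727.27.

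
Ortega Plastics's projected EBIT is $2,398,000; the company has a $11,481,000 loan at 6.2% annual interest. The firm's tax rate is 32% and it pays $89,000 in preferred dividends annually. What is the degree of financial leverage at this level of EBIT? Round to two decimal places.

1.54

Interest = $711,822.00.
Preferred dividends grossed up pre-tax: $89,000 / (1 − 0.32) = $130,882.35.
DFL = EBIT ÷ [EBIT − I − D_p/(1−t)] = $2,398,000 ÷ [$2,398,000 − $711,822.00 − $130,882.35] = $2,398,000 ÷ $1,555,295.65 = 1.5418.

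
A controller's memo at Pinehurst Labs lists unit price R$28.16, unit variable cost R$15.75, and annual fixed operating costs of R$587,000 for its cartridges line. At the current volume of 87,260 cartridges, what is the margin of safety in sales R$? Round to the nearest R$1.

Contribution margin per unit = R$28.16 − R$15.75 = R$12.41. Break-even units = R$587,000 ÷ R$12.41 = 47,300.56; break-even revenue = 47,300.56 × R$28.16 = R$1,331,983.88.
Current sales = 87,260 × R$28.16 = R$2,457,241.60.
Margin of safety = R$2,457,241.60 − R$1,331,983.88 = R$1,125,258.

R$1,125,258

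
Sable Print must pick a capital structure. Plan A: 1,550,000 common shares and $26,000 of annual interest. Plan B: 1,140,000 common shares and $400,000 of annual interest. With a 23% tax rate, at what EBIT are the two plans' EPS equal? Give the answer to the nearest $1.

$1,439,902

Set EPS_A = EPS_B: (EBIT − $26,000)(1 − 0.23) ÷ 1,550,000 = (EBIT − $400,000)(1 − 0.23) ÷ 1,140,000.
Cancelling (1 − t) and cross-multiplying: 1,140,000·(EBIT − 26,000) = 1,550,000·(EBIT − 400,000).
EBIT × (1,550,000 − 1,140,000) = 400,000 × 1,550,000 − 26,000 × 1,140,000 = 590,360,000,000, so EBIT = 590,360,000,000 ÷ 410,000 = 1,439,902.44.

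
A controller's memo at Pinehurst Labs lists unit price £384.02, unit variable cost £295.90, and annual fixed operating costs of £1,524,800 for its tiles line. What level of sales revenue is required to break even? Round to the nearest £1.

£6,644,958

CM per unit = £384.02 − £295.90 = £88.12; CM ratio = £88.12 / £384.02 = 0.2295.
Break-even sales = FC ÷ CM ratio = £1,524,800 × £384.02 / £88.12 = £6,644,958.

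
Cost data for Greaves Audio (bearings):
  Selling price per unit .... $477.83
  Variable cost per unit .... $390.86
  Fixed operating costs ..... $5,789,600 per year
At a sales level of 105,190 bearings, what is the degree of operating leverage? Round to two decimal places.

2.72

Contribution at this volume is 105,190 × $86.97 = $9,148,374.30.
Subtracting fixed costs: EBIT = $9,148,374.30 − $5,789,600 = $3,358,774.30.
Degree of operating leverage = $9,148,374.30 / $3,358,774.30 = 2.7237.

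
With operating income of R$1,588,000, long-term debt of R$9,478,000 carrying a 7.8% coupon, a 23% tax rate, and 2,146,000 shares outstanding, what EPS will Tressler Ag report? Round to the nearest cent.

R$0.30

Interest = R$739,284.00, so EBT = R$1,588,000 − R$739,284.00 = R$848,716.00.
Net income = R$848,716.00 × (1 − 0.23) = R$653,511.32.
EPS = R$653,511.32 ÷ 2,146,000 = R$0.30.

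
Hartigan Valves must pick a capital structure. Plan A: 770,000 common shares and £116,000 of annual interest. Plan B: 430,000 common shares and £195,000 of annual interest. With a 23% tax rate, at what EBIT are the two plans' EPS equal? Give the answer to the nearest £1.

£294,912

At indifference, (EBIT − 116,000)(1 − t)/770,000 = (EBIT − 195,000)(1 − t)/430,000.
The (1 − t) factor cancels: (EBIT − 116,000) × 430,000 = (EBIT − 195,000) × 770,000.
EBIT × (770,000 − 430,000) = 195,000 × 770,000 − 116,000 × 430,000 = 100,270,000,000, so EBIT = 100,270,000,000 ÷ 340,000 = 294,911.76.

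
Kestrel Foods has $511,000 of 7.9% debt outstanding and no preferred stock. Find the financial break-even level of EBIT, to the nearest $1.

$40,369

Annual interest = 7.9% × $511,000 = $40,369.00.
With no preferred dividends, EPS = 0 when EBIT exactly covers interest, so the financial break-even EBIT is $40,369.00.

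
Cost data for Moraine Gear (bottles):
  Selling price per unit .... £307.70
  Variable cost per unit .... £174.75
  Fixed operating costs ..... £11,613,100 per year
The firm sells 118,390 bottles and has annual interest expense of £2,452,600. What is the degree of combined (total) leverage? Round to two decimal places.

Contribution at this volume is 118,390 × £132.95 = £15,739,950.50.
Operating income = contribution − fixed costs = £15,739,950.50 − £11,613,100 = £4,126,850.50. Interest = £2,452,600.00, so EBIT − I = £1,674,250.50.
Degree of total leverage = total CM / (EBIT − interest) = £15,739,950.50 / £1,674,250.50 = 9.4012.

9.40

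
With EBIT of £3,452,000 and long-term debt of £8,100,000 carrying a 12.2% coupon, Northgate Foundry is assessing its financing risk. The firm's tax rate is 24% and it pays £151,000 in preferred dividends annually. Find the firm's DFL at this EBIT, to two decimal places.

1.52

Interest = £988,200.00.
Preferred dividends grossed up pre-tax: £151,000 / (1 − 0.24) = £198,684.21.
DFL = EBIT ÷ [EBIT − I − D_p/(1−t)] = £3,452,000 ÷ [£3,452,000 − £988,200.00 − £198,684.21] = £3,452,000 ÷ £2,265,115.79 = 1.5240.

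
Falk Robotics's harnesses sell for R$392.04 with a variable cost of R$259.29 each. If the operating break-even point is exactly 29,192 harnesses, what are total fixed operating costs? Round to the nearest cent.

R$3,875,238.00

Unit CM = price − variable cost = R$392.04 − R$259.29 = R$132.75.
Since BE = FC / CM, FC = 29,192 × R$132.75 = R$3,875,238.00.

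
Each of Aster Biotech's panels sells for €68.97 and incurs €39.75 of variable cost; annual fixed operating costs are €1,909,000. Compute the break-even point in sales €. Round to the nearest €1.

Contribution margin per unit = €68.97 − €39.75 = €29.22, a CM ratio of €29.22 ÷ €68.97 = 0.4237.
Break-even sales = FC ÷ CM ratio = €1,909,000 × €68.97 / €29.22 = €4,505,946.

€4,505,946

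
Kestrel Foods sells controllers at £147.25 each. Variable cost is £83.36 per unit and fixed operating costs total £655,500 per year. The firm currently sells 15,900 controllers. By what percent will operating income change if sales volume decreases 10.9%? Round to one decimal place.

-30.7%

At 15,900 units, contribution = 15,900 × £63.89 = £1,015,851.00.
Subtracting fixed costs: EBIT = £1,015,851.00 − £655,500 = £360,351.00.
So DOL = total CM / EBIT = £1,015,851.00 / £360,351.00 = 2.8191.
So EBIT moves 2.8191 × (-10.9%) = -30.7%.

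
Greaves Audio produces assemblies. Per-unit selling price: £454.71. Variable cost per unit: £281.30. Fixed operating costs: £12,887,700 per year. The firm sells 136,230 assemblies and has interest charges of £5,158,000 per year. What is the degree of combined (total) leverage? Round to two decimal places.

4.24

At 136,230 units, contribution = 136,230 × £173.41 = £23,623,644.30.
EBIT = £23,623,644.30 − £12,887,700 = £10,735,944.30. Interest = £5,158,000.00, so EBIT − I = £5,577,944.30.
Degree of total leverage = total CM / (EBIT − interest) = £23,623,644.30 / £5,577,944.30 = 4.2352.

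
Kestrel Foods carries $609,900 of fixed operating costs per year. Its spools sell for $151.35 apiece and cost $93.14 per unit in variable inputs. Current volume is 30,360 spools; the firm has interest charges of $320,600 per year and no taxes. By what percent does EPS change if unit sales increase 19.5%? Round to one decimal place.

+41.2%

Total contribution margin = 30,360 × $58.21 = $1,767,255.60.
EBIT = $1,767,255.60 − $609,900 = $1,157,355.60.
Interest = $320,600.00, so EBIT − I = $836,755.60.
Degree of combined leverage = contribution ÷ (EBIT − I) = $1,767,255.60 ÷ $836,755.60 = 2.1120.
%ΔEPS = DCL × %ΔSales = 2.1120 × +19.5% = +41.2%.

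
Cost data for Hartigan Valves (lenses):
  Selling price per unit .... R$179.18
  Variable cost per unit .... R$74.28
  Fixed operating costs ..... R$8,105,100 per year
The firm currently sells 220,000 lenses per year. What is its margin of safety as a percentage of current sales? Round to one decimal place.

64.9%

Each unit contributes R$179.18 − R$74.28 = R$104.90. Break-even units = R$8,105,100 ÷ R$104.90 = 77,265.01; break-even revenue = 77,265.01 × R$179.18 = R$13,844,345.26.
Current sales = 220,000 × R$179.18 = R$39,419,600.00.
Margin of safety = (R$39,419,600.00 − R$13,844,345.26) ÷ R$39,419,600.00 = 64.9%.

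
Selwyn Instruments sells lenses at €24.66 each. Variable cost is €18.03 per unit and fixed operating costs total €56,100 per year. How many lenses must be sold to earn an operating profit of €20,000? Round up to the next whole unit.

Each unit contributes €24.66 − €18.03 = €6.63.
Need Q such that Q × €6.63 − €56,100 = €20,000, i.e. Q = €76,100 / €6.63 = 11,478.13 → 11,479.

11,479 lenses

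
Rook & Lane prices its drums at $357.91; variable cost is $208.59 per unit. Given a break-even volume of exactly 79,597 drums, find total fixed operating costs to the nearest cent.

$11,885,424.04

Each unit contributes $357.91 − $208.59 = $149.32.
Since BE = FC / CM, FC = 79,597 × $149.32 = $11,885,424.04.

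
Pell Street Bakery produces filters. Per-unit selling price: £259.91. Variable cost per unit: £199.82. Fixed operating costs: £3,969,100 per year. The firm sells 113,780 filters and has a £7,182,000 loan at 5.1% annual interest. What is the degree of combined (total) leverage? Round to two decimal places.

At 113,780 units, contribution = 113,780 × £60.09 = £6,837,040.20.
Operating income = contribution − fixed costs = £6,837,040.20 − £3,969,100 = £2,867,940.20. Interest = £366,282.00, so EBIT − I = £2,501,658.20.
Degree of total leverage = total CM / (EBIT − interest) = £6,837,040.20 / £2,501,658.20 = 2.7330.

2.73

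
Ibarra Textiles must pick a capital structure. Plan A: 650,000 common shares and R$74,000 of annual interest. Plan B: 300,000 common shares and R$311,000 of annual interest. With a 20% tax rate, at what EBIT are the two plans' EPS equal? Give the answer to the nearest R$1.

Set EPS_A = EPS_B: (EBIT − R$74,000)(1 − 0.20) ÷ 650,000 = (EBIT − R$311,000)(1 − 0.20) ÷ 300,000.
The (1 − t) factor cancels: (EBIT − 74,000) × 300,000 = (EBIT − 311,000) × 650,000.
EBIT × (650,000 − 300,000) = 311,000 × 650,000 − 74,000 × 300,000 = 179,950,000,000, so EBIT = 179,950,000,000 ÷ 350,000 = 514,142.86.

R$514,143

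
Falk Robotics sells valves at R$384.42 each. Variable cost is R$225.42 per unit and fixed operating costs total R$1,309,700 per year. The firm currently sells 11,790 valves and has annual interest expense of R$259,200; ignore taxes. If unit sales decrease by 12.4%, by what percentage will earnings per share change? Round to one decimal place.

At 11,790 units, contribution = 11,790 × R$159.00 = R$1,874,610.00.
EBIT = R$1,874,610.00 − R$1,309,700 = R$564,910.00.
Interest = R$259,200.00, so EBIT − I = R$305,710.00.
Degree of combined leverage = contribution ÷ (EBIT − I) = R$1,874,610.00 ÷ R$305,710.00 = 6.1320.
EPS therefore changes by 6.1320 × (-12.4%) = -76.0%.

-76.0%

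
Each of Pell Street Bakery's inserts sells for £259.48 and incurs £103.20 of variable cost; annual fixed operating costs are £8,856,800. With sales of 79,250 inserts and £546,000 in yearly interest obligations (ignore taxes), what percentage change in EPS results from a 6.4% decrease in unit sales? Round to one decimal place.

-26.6%

Total contribution margin = 79,250 × £156.28 = £12,385,190.00.
Subtracting fixed costs: EBIT = £12,385,190.00 − £8,856,800 = £3,528,390.00.
Interest = £546,000.00, so EBIT − I = £2,982,390.00.
DCL = total CM / (EBIT − I) = £12,385,190.00 / £2,982,390.00 = 4.1528.
%ΔEPS = DCL × %ΔSales = 4.1528 × -6.4% = -26.6%.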